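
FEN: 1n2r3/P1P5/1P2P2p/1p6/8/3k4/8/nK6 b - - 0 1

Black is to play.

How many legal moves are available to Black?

21

Black to move; king on d3.
In check: no.
Legal moves: Rh8, Rg8, Rf8, Rd8, Rc8, Re7, Rxe6, Nd7, Nc6, Na6, Ke4, Kd4, Kc4, Ke3, Kc3, Ke2, Kd2, Nb3, Nc2, h5, b4.
Count: 21.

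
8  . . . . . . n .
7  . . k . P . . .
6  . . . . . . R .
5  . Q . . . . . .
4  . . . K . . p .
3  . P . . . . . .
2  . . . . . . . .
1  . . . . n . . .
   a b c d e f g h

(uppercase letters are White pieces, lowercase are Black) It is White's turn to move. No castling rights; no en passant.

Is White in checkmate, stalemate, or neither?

White to move; white king on d4.
In check: no.
Legal moves for White include: Rxg8, Rg7, Rh6, Rf6, Re6, Rd6, Rc6+, Rb6, Ra6, Rg5, Rxg4, Qe8, Qb8+, Qd7+, Qb7+, Qc6+, Qb6+, Qa6, ... (list truncated; more exist).
White has legal moves and is not in check → neither.

neither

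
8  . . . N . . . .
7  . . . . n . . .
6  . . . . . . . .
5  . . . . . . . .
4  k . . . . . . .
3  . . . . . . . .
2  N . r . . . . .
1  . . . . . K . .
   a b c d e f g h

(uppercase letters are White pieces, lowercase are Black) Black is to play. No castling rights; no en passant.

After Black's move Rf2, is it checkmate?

no

After Rf2: white king on f1; in check: yes, from the black rook on f2.
White has 3 legal replies: Kxf2, Kg1, Ke1.
In check but a legal move exists → not checkmate.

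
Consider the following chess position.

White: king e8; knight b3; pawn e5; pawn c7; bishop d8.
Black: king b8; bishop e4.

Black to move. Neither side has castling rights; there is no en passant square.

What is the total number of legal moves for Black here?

Black to move; king on b8.
In check: yes, from the white pawn on c7.
Legal moves: Kc8, Ka8, Kb7, Ka7.
Count: 4.

4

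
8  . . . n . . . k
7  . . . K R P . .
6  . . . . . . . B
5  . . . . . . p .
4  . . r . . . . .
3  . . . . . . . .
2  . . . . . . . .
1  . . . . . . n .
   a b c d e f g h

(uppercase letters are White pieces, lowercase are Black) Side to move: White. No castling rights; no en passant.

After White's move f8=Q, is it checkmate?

After f8=Q: black king on h8; in check: yes, from the white queen on f8.
King squares — g7: attacked by Bh6; h7: attacked by Re7; g8: attacked by Qf8.
Black has no legal moves → checkmate.

yes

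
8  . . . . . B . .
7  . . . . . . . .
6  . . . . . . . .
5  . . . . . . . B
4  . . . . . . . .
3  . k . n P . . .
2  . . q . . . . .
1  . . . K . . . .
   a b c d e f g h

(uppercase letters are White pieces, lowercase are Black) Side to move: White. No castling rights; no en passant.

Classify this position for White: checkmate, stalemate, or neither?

White to move; white king on d1.
In check: yes, from the black queen on c2.
King squares — c1: attacked by Qc2; e1: attacked by Nd3; c2: attacked by Kb3; d2: attacked by Qc2; e2: attacked by Qc2.
Legal moves for White: none.
In check with no legal moves → checkmate.

checkmate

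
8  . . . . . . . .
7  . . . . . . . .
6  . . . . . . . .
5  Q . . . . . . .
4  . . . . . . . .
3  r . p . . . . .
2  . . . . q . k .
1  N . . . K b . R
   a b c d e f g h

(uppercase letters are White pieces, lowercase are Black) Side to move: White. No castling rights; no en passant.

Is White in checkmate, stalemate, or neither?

checkmate

White to move; white king on e1.
In check: yes, from the black queen on e2.
King squares — d1: attacked by Qe2; f1: attacked by Qe2; d2: attacked by Qe2; e2: attacked by Bf1; f2: attacked by Qe2.
Legal moves for White: none.
In check with no legal moves → checkmate.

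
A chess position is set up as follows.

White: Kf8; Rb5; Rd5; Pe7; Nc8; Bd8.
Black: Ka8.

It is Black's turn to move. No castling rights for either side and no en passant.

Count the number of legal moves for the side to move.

Black to move; king on a8.
In check: no.
Legal moves: none.
Count: 0.

0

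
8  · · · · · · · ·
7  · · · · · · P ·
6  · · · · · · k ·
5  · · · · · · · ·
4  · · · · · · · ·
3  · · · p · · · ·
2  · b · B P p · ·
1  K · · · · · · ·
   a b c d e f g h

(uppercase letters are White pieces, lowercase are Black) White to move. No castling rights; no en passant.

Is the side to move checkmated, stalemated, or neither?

White to move; white king on a1.
In check: yes, from the black bishop on b2.
Legal moves for White: Kxb2, Ka2, Kb1.
White is in check but has 3 legal moves → neither.

neither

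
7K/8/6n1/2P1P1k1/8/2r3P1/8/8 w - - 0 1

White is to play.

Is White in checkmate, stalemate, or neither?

White to move; white king on h8.
In check: yes, from the black knight on g6.
Legal moves for White: Kg8, Kh7, Kg7.
White is in check but has 3 legal moves → neither.

neither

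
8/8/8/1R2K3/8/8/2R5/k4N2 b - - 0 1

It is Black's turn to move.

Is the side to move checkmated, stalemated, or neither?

stalemate

Black to move; black king on a1.
In check: no.
King squares — b1: attacked by Rb5; a2: attacked by Rc2; b2: attacked by Rc2.
Legal moves for Black: none.
Not in check and no legal moves → stalemate.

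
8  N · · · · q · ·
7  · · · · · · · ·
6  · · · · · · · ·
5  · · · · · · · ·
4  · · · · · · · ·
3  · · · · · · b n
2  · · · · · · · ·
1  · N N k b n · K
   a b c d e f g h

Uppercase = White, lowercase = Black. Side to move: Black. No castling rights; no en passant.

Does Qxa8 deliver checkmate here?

yes

After Qxa8: white king on h1; in check: yes, from the black queen on a8.
King squares — g1: attacked by Nh3; g2: attacked by Qa8; h2: attacked by Nf1.
White has no legal moves → checkmate.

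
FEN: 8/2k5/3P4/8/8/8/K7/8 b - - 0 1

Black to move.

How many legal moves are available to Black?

8

Black to move; king on c7.
In check: yes, from the white pawn on d6.
Legal moves: Kd8, Kc8, Kb8, Kd7, Kb7, Kxd6, Kc6, Kb6.
Count: 8.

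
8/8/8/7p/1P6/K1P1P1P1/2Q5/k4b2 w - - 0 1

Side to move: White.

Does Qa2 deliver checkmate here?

yes

After Qa2: black king on a1; in check: yes, from the white queen on a2.
King squares — b1: attacked by Qa2; a2: attacked by Ka3; b2: attacked by Qa2.
Black has no legal moves → checkmate.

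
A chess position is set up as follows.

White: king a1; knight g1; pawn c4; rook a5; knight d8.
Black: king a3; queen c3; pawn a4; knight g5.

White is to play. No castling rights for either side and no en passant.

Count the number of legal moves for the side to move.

White to move; king on a1.
In check: yes, from the black queen on c3.
Legal moves: Kb1.
Count: 1.

1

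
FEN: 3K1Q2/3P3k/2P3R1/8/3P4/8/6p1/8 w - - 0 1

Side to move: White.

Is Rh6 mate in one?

After Rh6: black king on h7; in check: yes, from the white rook on h6.
King squares — g6: attacked by Rh6; h6: attacked by Qf8; g7: attacked by Qf8; g8: attacked by Qf8; h8: attacked by Rh6.
Black has no legal moves → checkmate.

yes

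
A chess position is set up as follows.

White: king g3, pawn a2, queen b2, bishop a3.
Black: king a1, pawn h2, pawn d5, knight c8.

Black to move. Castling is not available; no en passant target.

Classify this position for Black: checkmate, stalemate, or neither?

Black to move; black king on a1.
In check: yes, from the white queen on b2.
King squares — b1: attacked by Qb2; a2: attacked by Qb2; b2: attacked by Ba3.
Legal moves for Black: none.
In check with no legal moves → checkmate.

checkmate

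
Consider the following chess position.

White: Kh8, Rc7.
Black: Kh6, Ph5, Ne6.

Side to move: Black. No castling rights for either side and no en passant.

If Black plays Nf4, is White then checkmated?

no

After Nf4: white king on h8; in check: no.
White is not in check, so this cannot be checkmate.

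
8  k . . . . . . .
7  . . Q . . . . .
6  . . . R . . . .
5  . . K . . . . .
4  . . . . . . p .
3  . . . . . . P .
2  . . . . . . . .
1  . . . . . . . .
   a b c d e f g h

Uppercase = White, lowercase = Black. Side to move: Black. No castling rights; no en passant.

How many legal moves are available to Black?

Black to move; king on a8.
In check: no.
Legal moves: none.
Count: 0.

0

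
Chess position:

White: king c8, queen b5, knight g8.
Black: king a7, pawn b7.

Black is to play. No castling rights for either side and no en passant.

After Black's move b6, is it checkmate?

After b6: white king on c8; in check: no.
White is not in check, so this cannot be checkmate.

no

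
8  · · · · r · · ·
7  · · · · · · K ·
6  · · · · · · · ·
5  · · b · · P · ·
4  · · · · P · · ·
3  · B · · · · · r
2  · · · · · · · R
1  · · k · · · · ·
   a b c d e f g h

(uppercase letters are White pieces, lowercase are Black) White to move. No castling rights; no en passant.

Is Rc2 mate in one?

no

After Rc2: black king on c1; in check: yes, from the white rook on c2.
Black has 2 legal replies: Kd1, Kb1.
In check but a legal move exists → not checkmate.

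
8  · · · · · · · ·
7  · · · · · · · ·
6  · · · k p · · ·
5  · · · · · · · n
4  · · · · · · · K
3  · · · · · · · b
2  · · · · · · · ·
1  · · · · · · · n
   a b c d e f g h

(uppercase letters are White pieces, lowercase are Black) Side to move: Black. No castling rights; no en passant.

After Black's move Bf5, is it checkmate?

no

After Bf5: white king on h4; in check: no.
White is not in check, so this cannot be checkmate.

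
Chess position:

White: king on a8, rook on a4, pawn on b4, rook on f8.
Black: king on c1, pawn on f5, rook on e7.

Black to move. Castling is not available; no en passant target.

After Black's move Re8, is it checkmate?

no

After Re8: white king on a8; in check: yes, from the black rook on e8.
White has 3 legal replies: Kb7, Ka7, Rxe8.
In check but a legal move exists → not checkmate.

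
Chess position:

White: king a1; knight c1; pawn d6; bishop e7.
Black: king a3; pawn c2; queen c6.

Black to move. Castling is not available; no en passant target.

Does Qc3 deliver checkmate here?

yes

After Qc3: white king on a1; in check: yes, from the black queen on c3.
King squares — b1: attacked by Pc2; a2: attacked by Ka3; b2: attacked by Ka3.
White has no legal moves → checkmate.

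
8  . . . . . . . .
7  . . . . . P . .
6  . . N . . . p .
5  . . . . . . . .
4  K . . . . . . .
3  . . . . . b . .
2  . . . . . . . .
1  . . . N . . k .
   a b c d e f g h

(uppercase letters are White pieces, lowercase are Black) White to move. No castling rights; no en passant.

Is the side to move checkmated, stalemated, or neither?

White to move; white king on a4.
In check: no.
Legal moves for White include: Nd8, Nb8, Ne7, Na7, Ne5, Na5, Nd4, Nb4, Kb5, Ka5, Kb4, Kb3, Ka3, Ne3, Nc3, Nf2, Nb2, f8=Q, ... (list truncated; more exist).
White has legal moves and is not in check → neither.

neither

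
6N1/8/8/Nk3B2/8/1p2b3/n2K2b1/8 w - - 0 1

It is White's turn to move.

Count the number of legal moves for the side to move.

White to move; king on d2.
In check: yes, from the black bishop on e3.
Legal moves: Kxe3, Kd3, Ke2, Ke1, Kd1.
Count: 5.

5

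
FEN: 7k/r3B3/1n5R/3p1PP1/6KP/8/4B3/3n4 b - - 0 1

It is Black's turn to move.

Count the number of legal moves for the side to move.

Black to move; king on h8.
In check: yes, from the white rook on h6.
Legal moves: Kg8, Kg7.
Count: 2.

2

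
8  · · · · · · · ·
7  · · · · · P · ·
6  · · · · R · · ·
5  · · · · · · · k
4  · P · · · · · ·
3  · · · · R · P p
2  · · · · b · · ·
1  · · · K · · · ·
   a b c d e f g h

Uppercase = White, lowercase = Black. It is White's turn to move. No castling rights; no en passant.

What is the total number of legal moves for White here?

6

White to move; king on d1.
In check: yes, from the black bishop on e2.
Legal moves: Kxe2, Kd2, Kc2, Ke1, Kc1, Rxe2.
Count: 6.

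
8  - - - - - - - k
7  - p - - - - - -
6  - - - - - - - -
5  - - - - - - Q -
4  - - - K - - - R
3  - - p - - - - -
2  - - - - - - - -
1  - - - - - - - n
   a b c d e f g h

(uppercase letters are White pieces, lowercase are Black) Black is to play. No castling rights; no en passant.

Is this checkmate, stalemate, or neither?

Black to move; black king on h8.
In check: yes, from the white rook on h4.
King squares — g7: attacked by Qg5; h7: attacked by Rh4; g8: attacked by Qg5.
Legal moves for Black: none.
In check with no legal moves → checkmate.

checkmate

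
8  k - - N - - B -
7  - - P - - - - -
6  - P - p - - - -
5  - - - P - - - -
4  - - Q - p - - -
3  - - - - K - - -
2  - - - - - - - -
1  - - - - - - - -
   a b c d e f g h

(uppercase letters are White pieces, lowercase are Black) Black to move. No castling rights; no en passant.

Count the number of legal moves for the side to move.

Black to move; king on a8.
In check: no.
Legal moves: none.
Count: 0.

0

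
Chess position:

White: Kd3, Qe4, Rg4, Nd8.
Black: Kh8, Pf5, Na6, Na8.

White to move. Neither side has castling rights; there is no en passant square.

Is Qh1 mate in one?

After Qh1: black king on h8; in check: yes, from the white queen on h1.
King squares — g7: attacked by Rg4; h7: attacked by Qh1; g8: attacked by Rg4.
Black has no legal moves → checkmate.

yes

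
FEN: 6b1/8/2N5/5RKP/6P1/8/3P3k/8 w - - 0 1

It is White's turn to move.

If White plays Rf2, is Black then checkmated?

no

After Rf2: black king on h2; in check: yes, from the white rook on f2.
Black has 4 legal replies: Kh3, Kg3, Kh1, Kg1.
In check but a legal move exists → not checkmate.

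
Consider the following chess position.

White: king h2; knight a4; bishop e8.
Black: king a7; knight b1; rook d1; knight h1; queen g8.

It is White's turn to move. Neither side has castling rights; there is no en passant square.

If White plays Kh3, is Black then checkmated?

After Kh3: black king on a7; in check: no.
Black is not in check, so this cannot be checkmate.

no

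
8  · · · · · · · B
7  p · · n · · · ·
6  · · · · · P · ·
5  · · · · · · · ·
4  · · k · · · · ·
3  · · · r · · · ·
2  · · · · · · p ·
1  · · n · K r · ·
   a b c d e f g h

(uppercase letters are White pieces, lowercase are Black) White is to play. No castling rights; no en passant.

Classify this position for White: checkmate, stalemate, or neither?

White to move; white king on e1.
In check: yes, from the black rook on f1.
King squares — d1: attacked by Rf1; f1: attacked by Pg2; d2: attacked by Rd3; e2: attacked by Nc1; f2: attacked by Rf1.
Legal moves for White: none.
In check with no legal moves → checkmate.

checkmate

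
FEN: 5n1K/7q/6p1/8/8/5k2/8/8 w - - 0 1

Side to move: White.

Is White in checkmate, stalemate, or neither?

White to move; white king on h8.
In check: yes, from the black queen on h7.
King squares — g7: attacked by Qh7; h7: attacked by Nf8; g8: attacked by Qh7.
Legal moves for White: none.
In check with no legal moves → checkmate.

checkmate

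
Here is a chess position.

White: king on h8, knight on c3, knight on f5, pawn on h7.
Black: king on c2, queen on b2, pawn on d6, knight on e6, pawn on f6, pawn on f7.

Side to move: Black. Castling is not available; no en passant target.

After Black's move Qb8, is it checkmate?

yes

After Qb8: white king on h8; in check: yes, from the black queen on b8.
King squares — g7: attacked by Ne6; h7: own pawn; g8: attacked by Qb8.
White has no legal moves → checkmate.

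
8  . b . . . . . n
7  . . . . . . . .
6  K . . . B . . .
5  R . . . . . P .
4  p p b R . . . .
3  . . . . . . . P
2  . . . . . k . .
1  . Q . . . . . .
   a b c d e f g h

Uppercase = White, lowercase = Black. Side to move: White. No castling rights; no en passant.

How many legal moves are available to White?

5

White to move; king on a6.
In check: yes, from the black bishop on c4.
Legal moves: Kb7, Kb6, Bxc4, Rb5, Rxc4.
Count: 5.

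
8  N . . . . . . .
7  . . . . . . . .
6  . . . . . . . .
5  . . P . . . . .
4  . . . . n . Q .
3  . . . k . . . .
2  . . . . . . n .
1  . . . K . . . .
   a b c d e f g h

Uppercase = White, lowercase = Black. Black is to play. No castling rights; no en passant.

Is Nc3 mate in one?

no

After Nc3: white king on d1; in check: yes, from the black knight on c3.
White has 1 legal reply: Kc1.
In check but a legal move exists → not checkmate.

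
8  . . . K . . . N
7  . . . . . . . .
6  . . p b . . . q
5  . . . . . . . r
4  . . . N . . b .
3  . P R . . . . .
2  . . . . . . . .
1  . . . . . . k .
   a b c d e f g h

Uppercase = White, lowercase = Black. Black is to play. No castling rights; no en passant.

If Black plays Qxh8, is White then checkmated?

After Qxh8: white king on d8; in check: yes, from the black queen on h8.
King squares — c7: attacked by Bd6; d7: attacked by Bg4; e7: attacked by Bd6; c8: attacked by Bg4; e8: attacked by Qh8.
White has no legal moves → checkmate.

yes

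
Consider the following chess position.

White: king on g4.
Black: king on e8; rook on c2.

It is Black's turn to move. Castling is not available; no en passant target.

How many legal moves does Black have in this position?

19

Black to move; king on e8.
In check: no.
Legal moves: Kf8, Kd8, Kf7, Ke7, Kd7, Rc8, Rc7, Rc6, Rc5, Rc4+, Rc3, Rh2, Rg2+, Rf2, Re2, Rd2, Rb2, Ra2, Rc1.
Count: 19.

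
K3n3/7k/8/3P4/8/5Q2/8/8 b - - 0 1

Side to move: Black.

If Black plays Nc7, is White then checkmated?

After Nc7: white king on a8; in check: yes, from the black knight on c7.
White has 3 legal replies: Kb8, Kb7, Ka7.
In check but a legal move exists → not checkmate.

no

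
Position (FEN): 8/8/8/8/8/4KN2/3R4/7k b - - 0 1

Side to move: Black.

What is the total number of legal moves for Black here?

Black to move; king on h1.
In check: no.
Legal moves: none.
Count: 0.

0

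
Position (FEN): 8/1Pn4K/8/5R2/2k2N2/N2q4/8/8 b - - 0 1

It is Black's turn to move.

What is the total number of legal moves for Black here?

Black to move; king on c4.
In check: yes, from the white knight on a3.
Legal moves: Kd4, Kb4, Kc3, Kb3, Qxa3.
Count: 5.

5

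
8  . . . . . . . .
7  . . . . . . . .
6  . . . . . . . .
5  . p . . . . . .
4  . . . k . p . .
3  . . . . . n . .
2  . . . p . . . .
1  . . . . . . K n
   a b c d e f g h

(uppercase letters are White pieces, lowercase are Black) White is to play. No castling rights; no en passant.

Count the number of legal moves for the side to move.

3

White to move; king on g1.
In check: yes, from the black knight on f3.
Legal moves: Kg2, Kxh1, Kf1.
Count: 3.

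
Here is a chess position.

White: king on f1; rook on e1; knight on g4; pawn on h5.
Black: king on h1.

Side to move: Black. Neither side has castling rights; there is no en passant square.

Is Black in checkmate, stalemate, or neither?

stalemate

Black to move; black king on h1.
In check: no.
King squares — g1: attacked by Kf1; g2: attacked by Kf1; h2: attacked by Ng4.
Legal moves for Black: none.
Not in check and no legal moves → stalemate.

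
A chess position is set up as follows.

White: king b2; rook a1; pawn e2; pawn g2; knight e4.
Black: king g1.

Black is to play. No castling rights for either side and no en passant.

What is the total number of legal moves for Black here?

2

Black to move; king on g1.
In check: yes, from the white rook on a1.
Legal moves: Kh2, Kxg2.
Count: 2.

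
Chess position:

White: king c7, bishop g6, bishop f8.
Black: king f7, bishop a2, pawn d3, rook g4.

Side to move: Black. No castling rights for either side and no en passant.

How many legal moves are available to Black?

Black to move; king on f7.
In check: yes, from the white bishop on g6.
Legal moves: Kg8, Kxf8, Kxg6, Kf6, Ke6, Rxg6.
Count: 6.

6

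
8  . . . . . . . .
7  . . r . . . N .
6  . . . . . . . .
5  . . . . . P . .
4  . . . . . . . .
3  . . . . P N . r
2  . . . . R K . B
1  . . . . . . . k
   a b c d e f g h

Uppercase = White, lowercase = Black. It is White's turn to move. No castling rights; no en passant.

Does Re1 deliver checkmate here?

yes

After Re1: black king on h1; in check: yes, from the white rook on e1.
King squares — g1: attacked by Re1; g2: attacked by Kf2; h2: attacked by Nf3.
Black has no legal moves → checkmate.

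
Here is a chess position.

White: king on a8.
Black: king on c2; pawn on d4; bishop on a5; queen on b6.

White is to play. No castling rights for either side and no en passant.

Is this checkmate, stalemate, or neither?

stalemate

White to move; white king on a8.
In check: no.
King squares — a7: attacked by Qb6; b7: attacked by Qb6; b8: attacked by Qb6.
Legal moves for White: none.
Not in check and no legal moves → stalemate.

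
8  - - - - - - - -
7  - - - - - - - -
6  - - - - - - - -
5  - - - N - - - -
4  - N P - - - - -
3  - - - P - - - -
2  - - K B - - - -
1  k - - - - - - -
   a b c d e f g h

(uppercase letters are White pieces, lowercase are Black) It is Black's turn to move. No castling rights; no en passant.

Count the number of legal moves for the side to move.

0

Black to move; king on a1.
In check: no.
Legal moves: none.
Count: 0.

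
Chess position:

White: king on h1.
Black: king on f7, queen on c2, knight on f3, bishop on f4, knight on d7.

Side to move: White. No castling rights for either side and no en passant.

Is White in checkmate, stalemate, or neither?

White to move; white king on h1.
In check: no.
King squares — g1: attacked by Nf3; g2: attacked by Qc2; h2: attacked by Qc2.
Legal moves for White: none.
Not in check and no legal moves → stalemate.

stalemate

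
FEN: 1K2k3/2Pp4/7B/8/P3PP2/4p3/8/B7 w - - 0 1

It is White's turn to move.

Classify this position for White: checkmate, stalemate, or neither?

neither

White to move; white king on b8.
In check: no.
Legal moves for White include: Kc8, Ka8, Kb7, Ka7, Bf8, Bhg7, Bg5, Bh8, Bag7, Bf6, Be5, Bd4, Bc3, Bb2, c8=Q+, c8=R+, c8=B, c8=N, ... (list truncated; more exist).
White has legal moves and is not in check → neither.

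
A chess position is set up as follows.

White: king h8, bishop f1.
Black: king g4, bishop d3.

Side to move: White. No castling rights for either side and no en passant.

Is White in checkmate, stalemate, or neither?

White to move; white king on h8.
In check: no.
Legal moves for White: Kg8, Kg7, Bh3+, Bxd3, Bg2, Be2+.
White has 6 legal moves and is not in check → neither.

neither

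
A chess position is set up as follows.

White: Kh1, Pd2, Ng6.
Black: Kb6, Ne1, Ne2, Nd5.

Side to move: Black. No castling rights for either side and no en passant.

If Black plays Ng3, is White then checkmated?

no

After Ng3: white king on h1; in check: yes, from the black knight on g3.
White has 2 legal replies: Kh2, Kg1.
In check but a legal move exists → not checkmate.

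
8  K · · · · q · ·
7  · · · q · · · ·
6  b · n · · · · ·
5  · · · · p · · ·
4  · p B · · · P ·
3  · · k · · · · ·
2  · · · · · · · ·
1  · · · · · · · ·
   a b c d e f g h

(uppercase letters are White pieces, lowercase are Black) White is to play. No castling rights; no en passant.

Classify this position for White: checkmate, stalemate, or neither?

White to move; white king on a8.
In check: yes, from the black queen on f8.
King squares — a7: attacked by Nc6; b7: attacked by Ba6; b8: attacked by Nc6.
Legal moves for White: none.
In check with no legal moves → checkmate.

checkmate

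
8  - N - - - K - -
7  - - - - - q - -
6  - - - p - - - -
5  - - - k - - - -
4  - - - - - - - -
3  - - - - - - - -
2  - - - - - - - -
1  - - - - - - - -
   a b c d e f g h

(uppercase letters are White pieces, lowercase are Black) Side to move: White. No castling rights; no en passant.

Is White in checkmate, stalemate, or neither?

White to move; white king on f8.
In check: yes, from the black queen on f7.
King squares — e7: attacked by Qf7; f7: available; g7: attacked by Qf7; e8: attacked by Qf7; g8: attacked by Qf7.
Legal moves for White: Kxf7.
White is in check but has 1 legal move → neither.

neither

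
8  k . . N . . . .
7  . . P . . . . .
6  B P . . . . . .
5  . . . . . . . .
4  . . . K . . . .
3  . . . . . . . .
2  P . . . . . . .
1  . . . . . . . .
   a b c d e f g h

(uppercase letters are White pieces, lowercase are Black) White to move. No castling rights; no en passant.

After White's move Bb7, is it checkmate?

After Bb7: black king on a8; in check: yes, from the white bishop on b7.
King squares — a7: attacked by Pb6; b7: attacked by Nd8; b8: attacked by Pc7.
Black has no legal moves → checkmate.

yes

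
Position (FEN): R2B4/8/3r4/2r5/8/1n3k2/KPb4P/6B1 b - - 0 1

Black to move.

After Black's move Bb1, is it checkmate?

no

After Bb1: white king on a2; in check: yes, from the black bishop on b1.
White has 3 legal replies: Kxb3, Ka3, Kxb1.
In check but a legal move exists → not checkmate.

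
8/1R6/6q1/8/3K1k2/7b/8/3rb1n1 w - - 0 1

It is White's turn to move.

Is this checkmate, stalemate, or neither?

neither

White to move; white king on d4.
In check: yes, from the black rook on d1.
Legal moves for White: Kc5, Kc4.
White is in check but has 2 legal moves → neither.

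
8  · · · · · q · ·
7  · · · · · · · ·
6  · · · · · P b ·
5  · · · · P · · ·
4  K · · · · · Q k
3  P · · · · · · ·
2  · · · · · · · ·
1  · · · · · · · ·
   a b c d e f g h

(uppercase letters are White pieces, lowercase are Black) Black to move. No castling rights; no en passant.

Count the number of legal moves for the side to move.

Black to move; king on h4.
In check: yes, from the white queen on g4.
Legal moves: Kxg4.
Count: 1.

1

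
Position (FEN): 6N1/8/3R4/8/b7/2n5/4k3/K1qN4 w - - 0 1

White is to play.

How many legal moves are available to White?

0

White to move; king on a1.
In check: yes, from the black queen on c1.
Legal moves: none.
Count: 0.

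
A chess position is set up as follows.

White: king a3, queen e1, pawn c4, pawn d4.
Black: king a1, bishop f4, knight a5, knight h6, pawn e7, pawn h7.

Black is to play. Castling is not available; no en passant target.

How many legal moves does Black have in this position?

1

Black to move; king on a1.
In check: yes, from the white queen on e1.
Legal moves: Bc1+.
Count: 1.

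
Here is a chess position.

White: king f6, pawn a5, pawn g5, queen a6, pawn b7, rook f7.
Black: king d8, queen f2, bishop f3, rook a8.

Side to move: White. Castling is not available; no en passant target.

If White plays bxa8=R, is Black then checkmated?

no

After bxa8=R: black king on d8; in check: yes, from the white rook on a8.
Black has 1 legal reply: Bxa8+.
In check but a legal move exists → not checkmate.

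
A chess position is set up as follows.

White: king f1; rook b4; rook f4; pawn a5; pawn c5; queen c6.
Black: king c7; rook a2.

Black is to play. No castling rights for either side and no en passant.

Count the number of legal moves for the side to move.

Black to move; king on c7.
In check: yes, from the white queen on c6.
Legal moves: Kd8, Kxc6.
Count: 2.

2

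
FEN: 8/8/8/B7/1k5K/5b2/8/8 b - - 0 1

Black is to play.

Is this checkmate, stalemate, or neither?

neither

Black to move; black king on b4.
In check: yes, from the white bishop on a5.
King squares — a3: available; b3: available; c3: attacked by Ba5; a4: available; c4: available; a5: available; b5: available; c5: available.
Legal moves for Black: Kc5, Kb5, Kxa5, Kc4, Ka4, Kb3, Ka3.
Black is in check but has 7 legal moves → neither.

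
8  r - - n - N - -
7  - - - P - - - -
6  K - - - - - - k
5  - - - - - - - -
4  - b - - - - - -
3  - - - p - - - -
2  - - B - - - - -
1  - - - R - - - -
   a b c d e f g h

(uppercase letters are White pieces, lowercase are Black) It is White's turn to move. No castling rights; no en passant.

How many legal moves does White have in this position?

White to move; king on a6.
In check: yes, from the black rook on a8.
Legal moves: Kb6, Kb5.
Count: 2.

2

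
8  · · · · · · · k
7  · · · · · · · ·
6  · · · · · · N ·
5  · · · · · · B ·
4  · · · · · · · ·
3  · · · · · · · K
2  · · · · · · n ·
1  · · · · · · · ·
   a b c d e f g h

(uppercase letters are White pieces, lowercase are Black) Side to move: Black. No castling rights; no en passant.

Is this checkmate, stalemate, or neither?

Black to move; black king on h8.
In check: yes, from the white knight on g6.
Legal moves for Black: Kg8, Kh7, Kg7.
Black is in check but has 3 legal moves → neither.

neither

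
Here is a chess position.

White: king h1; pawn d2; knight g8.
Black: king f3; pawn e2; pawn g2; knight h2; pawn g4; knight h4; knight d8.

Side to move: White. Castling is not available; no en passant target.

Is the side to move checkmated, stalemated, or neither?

neither

White to move; white king on h1.
In check: yes, from the black pawn on g2.
Legal moves for White: Kxh2, Kg1.
White is in check but has 2 legal moves → neither.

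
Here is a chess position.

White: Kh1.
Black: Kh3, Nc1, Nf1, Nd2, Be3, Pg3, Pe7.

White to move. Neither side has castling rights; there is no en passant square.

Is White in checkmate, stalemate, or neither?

White to move; white king on h1.
In check: no.
King squares — g1: attacked by Be3; g2: attacked by Kh3; h2: attacked by Nf1.
Legal moves for White: none.
Not in check and no legal moves → stalemate.

stalemate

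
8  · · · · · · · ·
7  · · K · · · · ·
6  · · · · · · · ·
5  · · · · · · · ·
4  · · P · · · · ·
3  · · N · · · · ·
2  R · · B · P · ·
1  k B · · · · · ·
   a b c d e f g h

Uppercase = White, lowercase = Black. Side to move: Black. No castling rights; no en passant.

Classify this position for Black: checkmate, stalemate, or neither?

Black to move; black king on a1.
In check: yes, from the white rook on a2.
King squares — b1: attacked by Nc3; a2: attacked by Bb1; b2: attacked by Ra2.
Legal moves for Black: none.
In check with no legal moves → checkmate.

checkmate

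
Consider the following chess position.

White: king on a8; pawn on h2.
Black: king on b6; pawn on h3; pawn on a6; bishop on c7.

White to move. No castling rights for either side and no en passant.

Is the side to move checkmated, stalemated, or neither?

White to move; white king on a8.
In check: no.
King squares — a7: attacked by Kb6; b7: attacked by Kb6; b8: attacked by Bc7.
Legal moves for White: none.
Not in check and no legal moves → stalemate.

stalemate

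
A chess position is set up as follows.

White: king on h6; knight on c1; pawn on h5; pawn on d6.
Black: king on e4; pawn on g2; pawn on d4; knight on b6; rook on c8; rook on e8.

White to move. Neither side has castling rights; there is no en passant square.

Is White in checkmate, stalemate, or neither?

White to move; white king on h6.
In check: no.
Legal moves for White: Kh7, Kg7, Kg6, Kg5, Nd3, Nb3, Ne2, Na2, d7.
White has 9 legal moves and is not in check → neither.

neither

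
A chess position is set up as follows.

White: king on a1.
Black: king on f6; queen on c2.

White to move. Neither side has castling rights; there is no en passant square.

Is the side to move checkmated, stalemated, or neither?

stalemate

White to move; white king on a1.
In check: no.
King squares — b1: attacked by Qc2; a2: attacked by Qc2; b2: attacked by Qc2.
Legal moves for White: none.
Not in check and no legal moves → stalemate.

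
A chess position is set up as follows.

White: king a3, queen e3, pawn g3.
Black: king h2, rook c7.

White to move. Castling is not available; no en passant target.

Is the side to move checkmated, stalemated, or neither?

neither

White to move; white king on a3.
In check: no.
Legal moves for White include: Qe8, Qe7, Qa7, Qh6+, Qe6, Qb6, Qg5, Qe5, Qc5, Qf4, Qe4, Qd4, Qf3, Qd3, Qc3, Qb3, Qf2+, Qe2+, ... (list truncated; more exist).
White has legal moves and is not in check → neither.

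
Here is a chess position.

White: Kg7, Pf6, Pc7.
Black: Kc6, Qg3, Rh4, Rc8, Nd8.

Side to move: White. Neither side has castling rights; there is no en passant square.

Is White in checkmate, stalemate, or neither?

neither

White to move; white king on g7.
In check: yes, from the black queen on g3.
King squares — f6: own pawn; g6: attacked by Qg3; h6: attacked by Rh4; f7: attacked by Nd8; h7: attacked by Rh4; f8: available; g8: attacked by Qg3; h8: attacked by Rh4.
Legal moves for White: Kf8.
White is in check but has 1 legal move → neither.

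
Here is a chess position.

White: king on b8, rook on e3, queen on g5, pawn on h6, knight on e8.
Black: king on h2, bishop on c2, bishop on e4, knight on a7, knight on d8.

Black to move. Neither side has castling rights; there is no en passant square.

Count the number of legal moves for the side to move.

24

Black to move; king on h2.
In check: no.
Legal moves: Nf7, Nb7, Ne6, Ndc6+, Nc8, Nac6+, Nb5, Ba8, Bh7, Bb7, Bg6, Bc6, Bf5, Bd5, Bf3, Bed3, Bg2, Bh1, Kh1, Ba4, Bcd3, Bb3, Bd1, Bb1.
Count: 24.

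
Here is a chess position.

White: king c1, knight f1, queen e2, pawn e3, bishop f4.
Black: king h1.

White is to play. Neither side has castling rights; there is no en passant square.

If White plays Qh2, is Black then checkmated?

After Qh2: black king on h1; in check: yes, from the white queen on h2.
King squares — g1: attacked by Qh2; g2: attacked by Qh2; h2: attacked by Nf1.
Black has no legal moves → checkmate.

yes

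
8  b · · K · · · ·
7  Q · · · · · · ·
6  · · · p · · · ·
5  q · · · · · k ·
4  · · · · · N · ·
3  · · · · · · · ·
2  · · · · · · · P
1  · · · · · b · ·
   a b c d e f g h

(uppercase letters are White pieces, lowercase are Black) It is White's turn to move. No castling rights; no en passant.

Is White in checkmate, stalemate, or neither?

neither

White to move; white king on d8.
In check: yes, from the black queen on a5.
Legal moves for White: Ke8, Kc8, Ke7, Kd7, Qc7, Qb6, Qxa5+.
White is in check but has 7 legal moves → neither.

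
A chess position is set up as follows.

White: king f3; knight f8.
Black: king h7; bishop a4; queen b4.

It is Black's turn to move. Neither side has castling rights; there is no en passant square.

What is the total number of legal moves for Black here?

5

Black to move; king on h7.
In check: yes, from the white knight on f8.
Legal moves: Kh8, Kg8, Kg7, Kh6, Qxf8+.
Count: 5.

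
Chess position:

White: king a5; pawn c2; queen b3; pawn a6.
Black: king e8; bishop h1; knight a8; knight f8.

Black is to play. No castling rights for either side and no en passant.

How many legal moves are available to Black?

Black to move; king on e8.
In check: no.
Legal moves: Nh7, Nd7, Ng6, Ne6, Kd8, Ke7, Kd7, Nc7, Nb6, Bb7, Bc6, Bd5, Be4, Bf3, Bg2.
Count: 15.

15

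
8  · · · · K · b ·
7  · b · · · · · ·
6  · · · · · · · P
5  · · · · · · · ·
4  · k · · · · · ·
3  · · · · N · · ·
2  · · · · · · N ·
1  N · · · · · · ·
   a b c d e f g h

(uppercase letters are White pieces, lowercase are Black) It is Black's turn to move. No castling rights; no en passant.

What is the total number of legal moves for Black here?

Black to move; king on b4.
In check: no.
Legal moves: Bh7, Bf7+, Be6, Bgd5, Bc4, Bb3, Ba2, Bc8, Ba8, Bc6+, Ba6, Bbd5, Be4, Bf3, Bxg2, Kc5, Kb5, Ka5, Ka4, Kc3, Ka3.
Count: 21.

21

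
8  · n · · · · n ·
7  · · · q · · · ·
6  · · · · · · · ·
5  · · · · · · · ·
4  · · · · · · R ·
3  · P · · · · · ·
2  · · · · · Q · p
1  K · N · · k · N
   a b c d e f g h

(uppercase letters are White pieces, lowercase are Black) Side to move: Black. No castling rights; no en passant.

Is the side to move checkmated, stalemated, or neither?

checkmate

Black to move; black king on f1.
In check: yes, from the white queen on f2.
King squares — e1: attacked by Qf2; g1: attacked by Qf2; e2: attacked by Nc1; f2: attacked by Nh1; g2: attacked by Qf2.
Legal moves for Black: none.
In check with no legal moves → checkmate.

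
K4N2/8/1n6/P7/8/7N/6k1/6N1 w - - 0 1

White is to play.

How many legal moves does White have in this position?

White to move; king on a8.
In check: yes, from the black knight on b6.
Legal moves: Kb8, Kb7, Ka7, axb6.
Count: 4.

4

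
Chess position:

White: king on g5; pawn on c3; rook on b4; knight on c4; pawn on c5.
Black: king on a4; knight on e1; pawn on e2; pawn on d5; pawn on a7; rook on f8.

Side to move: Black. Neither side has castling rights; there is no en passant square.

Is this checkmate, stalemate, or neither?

Black to move; black king on a4.
In check: yes, from the white rook on b4.
King squares — a3: attacked by Nc4; b3: attacked by Rb4; b4: attacked by Pc3; a5: attacked by Nc4; b5: attacked by Rb4.
Legal moves for Black: none.
In check with no legal moves → checkmate.

checkmate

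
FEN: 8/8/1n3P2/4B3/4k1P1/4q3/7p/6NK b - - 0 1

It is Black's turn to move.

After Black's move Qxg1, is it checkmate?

yes

After Qxg1: white king on h1; in check: yes, from the black queen on g1.
King squares — g1: attacked by Ph2; g2: attacked by Qg1; h2: attacked by Qg1.
White has no legal moves → checkmate.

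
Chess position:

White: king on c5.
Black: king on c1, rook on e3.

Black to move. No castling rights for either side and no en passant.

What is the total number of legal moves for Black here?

Black to move; king on c1.
In check: no.
Legal moves: Re8, Re7, Re6, Re5+, Re4, Rh3, Rg3, Rf3, Rd3, Rc3+, Rb3, Ra3, Re2, Re1, Kd2, Kc2, Kb2, Kd1, Kb1.
Count: 19.

19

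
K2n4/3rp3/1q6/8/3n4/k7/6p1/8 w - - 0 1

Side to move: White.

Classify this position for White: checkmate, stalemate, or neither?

stalemate

White to move; white king on a8.
In check: no.
King squares — a7: attacked by Qb6; b7: attacked by Qb6; b8: attacked by Qb6.
Legal moves for White: none.
Not in check and no legal moves → stalemate.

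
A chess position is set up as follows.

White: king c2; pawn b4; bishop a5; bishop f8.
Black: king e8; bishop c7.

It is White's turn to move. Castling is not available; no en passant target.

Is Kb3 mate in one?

After Kb3: black king on e8; in check: no.
Black is not in check, so this cannot be checkmate.

no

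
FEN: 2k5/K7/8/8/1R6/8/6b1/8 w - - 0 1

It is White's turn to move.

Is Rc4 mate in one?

After Rc4: black king on c8; in check: yes, from the white rook on c4.
Black has 3 legal replies: Kd8, Kd7, Bc6.
In check but a legal move exists → not checkmate.

no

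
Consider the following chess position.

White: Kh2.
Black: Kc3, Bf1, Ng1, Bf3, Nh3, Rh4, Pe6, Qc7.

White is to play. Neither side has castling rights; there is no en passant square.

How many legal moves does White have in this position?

0

White to move; king on h2.
In check: yes, from the black queen on c7.
Legal moves: none.
Count: 0.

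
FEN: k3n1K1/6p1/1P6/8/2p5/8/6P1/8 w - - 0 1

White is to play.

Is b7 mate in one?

After b7: black king on a8; in check: yes, from the white pawn on b7.
Black has 3 legal replies: Kb8, Kxb7, Ka7.
In check but a legal move exists → not checkmate.

no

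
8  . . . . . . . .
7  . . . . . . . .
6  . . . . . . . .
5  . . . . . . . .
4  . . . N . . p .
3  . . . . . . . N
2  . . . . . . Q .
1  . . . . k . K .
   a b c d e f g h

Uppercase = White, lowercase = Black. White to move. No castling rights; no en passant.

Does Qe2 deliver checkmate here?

After Qe2: black king on e1; in check: yes, from the white queen on e2.
King squares — d1: attacked by Qe2; f1: attacked by Kg1; d2: attacked by Qe2; e2: attacked by Nd4; f2: attacked by Kg1.
Black has no legal moves → checkmate.

yes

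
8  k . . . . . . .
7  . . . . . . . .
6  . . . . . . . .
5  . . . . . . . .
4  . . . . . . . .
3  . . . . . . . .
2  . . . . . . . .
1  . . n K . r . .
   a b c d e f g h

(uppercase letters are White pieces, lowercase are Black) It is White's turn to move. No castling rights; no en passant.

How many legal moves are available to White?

White to move; king on d1.
In check: yes, from the black rook on f1.
Legal moves: Kd2, Kc2.
Count: 2.

2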